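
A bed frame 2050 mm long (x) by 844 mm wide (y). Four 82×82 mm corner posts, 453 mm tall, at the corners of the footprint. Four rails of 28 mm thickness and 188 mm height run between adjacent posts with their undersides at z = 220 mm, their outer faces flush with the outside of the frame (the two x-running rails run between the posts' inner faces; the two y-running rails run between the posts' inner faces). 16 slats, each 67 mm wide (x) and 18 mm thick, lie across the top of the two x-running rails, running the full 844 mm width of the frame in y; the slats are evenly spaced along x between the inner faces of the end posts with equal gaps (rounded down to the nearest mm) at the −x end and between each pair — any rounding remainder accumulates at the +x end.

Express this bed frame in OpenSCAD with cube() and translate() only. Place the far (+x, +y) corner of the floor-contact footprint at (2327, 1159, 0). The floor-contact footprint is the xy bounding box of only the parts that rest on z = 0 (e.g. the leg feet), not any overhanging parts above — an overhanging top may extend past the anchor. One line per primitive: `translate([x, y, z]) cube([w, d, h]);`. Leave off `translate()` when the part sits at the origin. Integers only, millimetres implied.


translate([277, 315, 0]) cube([82, 82, 453]);
translate([277, 1077, 0]) cube([82, 82, 453]);
translate([2245, 315, 0]) cube([82, 82, 453]);
translate([2245, 1077, 0]) cube([82, 82, 453]);
translate([359, 315, 220]) cube([1886, 28, 188]);
translate([359, 1131, 220]) cube([1886, 28, 188]);
translate([277, 397, 220]) cube([28, 680, 188]);
translate([2299, 397, 220]) cube([28, 680, 188]);
translate([406, 315, 408]) cube([67, 844, 18]);
translate([520, 315, 408]) cube([67, 844, 18]);
translate([634, 315, 408]) cube([67, 844, 18]);
translate([748, 315, 408]) cube([67, 844, 18]);
translate([862, 315, 408]) cube([67, 844, 18]);
translate([976, 315, 408]) cube([67, 844, 18]);
translate([1090, 315, 408]) cube([67, 844, 18]);
translate([1204, 315, 408]) cube([67, 844, 18]);
translate([1318, 315, 408]) cube([67, 844, 18]);
translate([1432, 315, 408]) cube([67, 844, 18]);
translate([1546, 315, 408]) cube([67, 844, 18]);
translate([1660, 315, 408]) cube([67, 844, 18]);
translate([1774, 315, 408]) cube([67, 844, 18]);
translate([1888, 315, 408]) cube([67, 844, 18]);
translate([2002, 315, 408]) cube([67, 844, 18]);
translate([2116, 315, 408]) cube([67, 844, 18]);


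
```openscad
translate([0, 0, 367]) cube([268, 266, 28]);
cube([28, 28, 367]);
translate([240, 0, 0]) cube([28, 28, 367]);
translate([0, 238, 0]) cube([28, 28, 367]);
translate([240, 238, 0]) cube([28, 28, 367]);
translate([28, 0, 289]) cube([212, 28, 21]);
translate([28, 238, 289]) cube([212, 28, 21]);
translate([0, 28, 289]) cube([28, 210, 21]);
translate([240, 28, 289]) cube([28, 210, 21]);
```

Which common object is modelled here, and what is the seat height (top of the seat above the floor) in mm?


A stool. The seat height is 395 mm.

A 268×266×28 slab at z = 367 on four corner posts — a stool. The seat top is 367 + 28 = 395 mm.


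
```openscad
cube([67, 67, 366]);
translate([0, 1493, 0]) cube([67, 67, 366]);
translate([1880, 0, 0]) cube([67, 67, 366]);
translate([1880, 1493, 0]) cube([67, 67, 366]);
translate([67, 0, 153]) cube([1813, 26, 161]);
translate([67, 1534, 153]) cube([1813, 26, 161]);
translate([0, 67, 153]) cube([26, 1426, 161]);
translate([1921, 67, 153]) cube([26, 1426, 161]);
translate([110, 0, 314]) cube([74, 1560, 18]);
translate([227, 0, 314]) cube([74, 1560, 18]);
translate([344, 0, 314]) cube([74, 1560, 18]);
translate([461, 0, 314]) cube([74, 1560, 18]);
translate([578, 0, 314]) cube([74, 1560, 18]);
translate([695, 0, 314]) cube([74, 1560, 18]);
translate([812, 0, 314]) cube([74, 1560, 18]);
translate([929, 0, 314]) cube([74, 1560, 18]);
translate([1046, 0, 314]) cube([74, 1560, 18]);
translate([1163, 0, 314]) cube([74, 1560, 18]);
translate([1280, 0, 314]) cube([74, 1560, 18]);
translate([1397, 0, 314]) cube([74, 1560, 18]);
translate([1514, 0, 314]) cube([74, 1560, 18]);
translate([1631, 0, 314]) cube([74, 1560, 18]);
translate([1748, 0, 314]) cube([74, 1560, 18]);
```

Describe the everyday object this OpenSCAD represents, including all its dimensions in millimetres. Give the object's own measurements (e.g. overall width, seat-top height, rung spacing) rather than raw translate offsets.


A bed frame 1947 mm long (x) by 1560 mm wide (y). Four 67×67 mm corner posts, 366 mm tall, at the corners of the footprint. Four rails of 26 mm thickness and 161 mm height run between adjacent posts with their undersides at z = 153 mm, their outer faces flush with the outside of the frame (the two x-running rails run between the posts' inner faces; the two y-running rails run between the posts' inner faces). 15 slats, each 74 mm wide (x) and 18 mm thick, lie across the top of the two x-running rails, running the full 1560 mm width of the frame in y; along x they sit between the end posts with a 43 mm gap after the −x posts and between neighbouring slats, leaving 58 mm before the +x posts.


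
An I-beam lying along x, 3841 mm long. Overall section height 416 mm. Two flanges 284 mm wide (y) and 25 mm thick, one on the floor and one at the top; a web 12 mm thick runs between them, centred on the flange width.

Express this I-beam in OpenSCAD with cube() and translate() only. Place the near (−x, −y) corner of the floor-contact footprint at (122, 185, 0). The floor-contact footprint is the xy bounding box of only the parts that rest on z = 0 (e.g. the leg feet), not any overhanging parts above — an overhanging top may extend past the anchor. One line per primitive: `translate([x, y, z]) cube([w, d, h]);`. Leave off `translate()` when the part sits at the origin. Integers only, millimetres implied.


translate([122, 185, 0]) cube([3841, 284, 25]);
translate([122, 321, 25]) cube([3841, 12, 366]);
translate([122, 185, 391]) cube([3841, 284, 25]);


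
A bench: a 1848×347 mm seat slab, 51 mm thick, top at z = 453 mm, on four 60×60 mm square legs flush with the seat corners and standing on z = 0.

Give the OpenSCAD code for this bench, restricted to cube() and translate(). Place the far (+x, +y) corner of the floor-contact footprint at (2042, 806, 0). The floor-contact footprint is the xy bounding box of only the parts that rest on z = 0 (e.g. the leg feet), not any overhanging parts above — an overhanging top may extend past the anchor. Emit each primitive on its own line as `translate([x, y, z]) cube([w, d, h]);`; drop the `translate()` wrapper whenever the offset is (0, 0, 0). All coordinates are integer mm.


translate([194, 459, 402]) cube([1848, 347, 51]);
translate([194, 459, 0]) cube([60, 60, 402]);
translate([194, 746, 0]) cube([60, 60, 402]);
translate([1982, 459, 0]) cube([60, 60, 402]);
translate([1982, 746, 0]) cube([60, 60, 402]);


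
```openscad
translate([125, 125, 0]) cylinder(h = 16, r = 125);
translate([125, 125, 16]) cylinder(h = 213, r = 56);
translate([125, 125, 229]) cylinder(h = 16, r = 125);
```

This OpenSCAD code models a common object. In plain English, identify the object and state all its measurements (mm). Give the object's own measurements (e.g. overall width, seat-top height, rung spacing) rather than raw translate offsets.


A spool: two coaxial disc flanges of radius 125 mm and thickness 16 mm, joined by a core cylinder of radius 56 mm and height 213 mm. The lower flange rests on z = 0 and the three cylinders share a vertical axis.


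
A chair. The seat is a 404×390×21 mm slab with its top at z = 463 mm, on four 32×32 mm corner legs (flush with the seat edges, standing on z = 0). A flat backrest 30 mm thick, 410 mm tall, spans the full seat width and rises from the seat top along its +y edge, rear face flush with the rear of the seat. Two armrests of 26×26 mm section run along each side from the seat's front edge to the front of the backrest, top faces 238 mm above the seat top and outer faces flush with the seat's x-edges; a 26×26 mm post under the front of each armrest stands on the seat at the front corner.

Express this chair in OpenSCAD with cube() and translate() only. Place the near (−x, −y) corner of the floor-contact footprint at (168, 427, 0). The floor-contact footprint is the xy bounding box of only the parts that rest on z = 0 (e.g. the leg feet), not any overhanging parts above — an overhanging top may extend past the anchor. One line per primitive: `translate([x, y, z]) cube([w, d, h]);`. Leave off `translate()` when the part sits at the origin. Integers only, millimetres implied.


translate([168, 427, 442]) cube([404, 390, 21]);
translate([168, 427, 0]) cube([32, 32, 442]);
translate([540, 427, 0]) cube([32, 32, 442]);
translate([168, 785, 0]) cube([32, 32, 442]);
translate([540, 785, 0]) cube([32, 32, 442]);
translate([168, 787, 463]) cube([404, 30, 410]);
translate([168, 427, 675]) cube([26, 360, 26]);
translate([546, 427, 675]) cube([26, 360, 26]);
translate([168, 427, 463]) cube([26, 26, 212]);
translate([546, 427, 463]) cube([26, 26, 212]);


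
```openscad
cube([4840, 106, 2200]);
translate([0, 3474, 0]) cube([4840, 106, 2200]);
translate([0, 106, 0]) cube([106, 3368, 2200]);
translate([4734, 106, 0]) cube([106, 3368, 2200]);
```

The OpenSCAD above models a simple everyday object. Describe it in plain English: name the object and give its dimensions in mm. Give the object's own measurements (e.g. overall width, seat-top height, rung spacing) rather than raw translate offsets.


The wall frame of a small rectangular building: four walls, each 2200 mm tall and 106 mm thick, enclosing a footprint 4840 mm (x) by 3580 mm (y) outside-to-outside, with no floor or roof. The front and back walls (the −y and +y sides) span the full width; the two side walls fit between them.


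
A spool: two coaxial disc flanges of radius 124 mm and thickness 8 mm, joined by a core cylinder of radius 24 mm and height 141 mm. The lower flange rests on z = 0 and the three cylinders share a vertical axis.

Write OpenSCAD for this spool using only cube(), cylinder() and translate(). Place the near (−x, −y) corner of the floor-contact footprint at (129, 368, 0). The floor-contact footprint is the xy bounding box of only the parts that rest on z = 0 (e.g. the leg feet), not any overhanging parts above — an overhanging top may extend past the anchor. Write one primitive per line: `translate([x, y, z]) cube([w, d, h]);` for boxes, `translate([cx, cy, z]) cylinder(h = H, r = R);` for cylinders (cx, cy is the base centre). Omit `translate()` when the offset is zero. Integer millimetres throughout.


translate([253, 492, 0]) cylinder(h = 8, r = 124);
translate([253, 492, 8]) cylinder(h = 141, r = 24);
translate([253, 492, 149]) cylinder(h = 8, r = 124);


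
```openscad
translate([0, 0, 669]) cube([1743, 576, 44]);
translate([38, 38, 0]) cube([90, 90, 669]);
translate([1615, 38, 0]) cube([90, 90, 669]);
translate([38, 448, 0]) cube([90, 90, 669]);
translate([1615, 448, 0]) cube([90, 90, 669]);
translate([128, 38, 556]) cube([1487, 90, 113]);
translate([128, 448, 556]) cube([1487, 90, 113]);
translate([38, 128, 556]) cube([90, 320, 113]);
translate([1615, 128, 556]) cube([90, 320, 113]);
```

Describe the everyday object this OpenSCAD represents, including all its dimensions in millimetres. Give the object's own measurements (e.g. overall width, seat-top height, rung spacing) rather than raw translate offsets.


A table: top 1743 mm (x) × 576 mm (y), 44 mm thick, upper face at z = 713 mm, on four 90×90 mm square legs, each inset 38 mm from the nearest pair of top edges from z = 0 to the bottom of the top. Four apron rails, 90 mm thick and 113 mm tall, run between adjacent legs with their top edges flush with the underside of the top and their outer faces flush with the legs' outer faces.


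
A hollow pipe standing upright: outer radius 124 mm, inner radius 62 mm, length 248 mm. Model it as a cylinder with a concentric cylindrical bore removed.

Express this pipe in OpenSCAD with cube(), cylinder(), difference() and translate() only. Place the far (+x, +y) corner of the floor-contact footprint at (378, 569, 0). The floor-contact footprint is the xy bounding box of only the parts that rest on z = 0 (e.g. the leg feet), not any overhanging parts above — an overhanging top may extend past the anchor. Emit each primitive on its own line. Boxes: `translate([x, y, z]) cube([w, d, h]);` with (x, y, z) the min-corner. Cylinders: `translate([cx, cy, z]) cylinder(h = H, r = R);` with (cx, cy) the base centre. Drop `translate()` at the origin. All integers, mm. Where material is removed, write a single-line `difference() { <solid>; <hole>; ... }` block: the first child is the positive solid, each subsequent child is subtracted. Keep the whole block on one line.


difference() { translate([254, 445, 0]) cylinder(h = 248, r = 124); translate([254, 445, 0]) cylinder(h = 248, r = 62); }


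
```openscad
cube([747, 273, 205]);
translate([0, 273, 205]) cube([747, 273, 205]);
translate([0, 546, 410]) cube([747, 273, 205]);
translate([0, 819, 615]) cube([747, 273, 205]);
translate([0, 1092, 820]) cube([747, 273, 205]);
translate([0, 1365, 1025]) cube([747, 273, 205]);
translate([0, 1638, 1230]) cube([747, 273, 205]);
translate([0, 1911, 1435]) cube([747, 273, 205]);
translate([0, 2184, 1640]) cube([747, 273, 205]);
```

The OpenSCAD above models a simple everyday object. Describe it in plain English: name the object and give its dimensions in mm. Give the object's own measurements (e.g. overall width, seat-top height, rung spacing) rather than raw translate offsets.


A straight staircase of 9 solid steps. Each step is 747 mm wide (x), 273 mm deep (y, the going) and 205 mm tall (the rise). The first step rests on the floor; each subsequent step sits one going further in +y and one rise higher in +z, directly behind and above the previous step with no overlap.


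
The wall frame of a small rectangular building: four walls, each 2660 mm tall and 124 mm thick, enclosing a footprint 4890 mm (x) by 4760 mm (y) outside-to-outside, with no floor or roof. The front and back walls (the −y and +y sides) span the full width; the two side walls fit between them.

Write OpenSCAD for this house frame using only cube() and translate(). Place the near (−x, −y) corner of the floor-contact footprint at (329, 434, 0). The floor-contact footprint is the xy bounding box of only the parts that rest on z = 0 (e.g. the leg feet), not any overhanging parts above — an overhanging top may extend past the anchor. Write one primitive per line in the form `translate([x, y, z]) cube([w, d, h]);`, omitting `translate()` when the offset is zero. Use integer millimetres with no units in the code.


translate([329, 434, 0]) cube([4890, 124, 2660]);
translate([329, 5070, 0]) cube([4890, 124, 2660]);
translate([329, 558, 0]) cube([124, 4512, 2660]);
translate([5095, 558, 0]) cube([124, 4512, 2660]);


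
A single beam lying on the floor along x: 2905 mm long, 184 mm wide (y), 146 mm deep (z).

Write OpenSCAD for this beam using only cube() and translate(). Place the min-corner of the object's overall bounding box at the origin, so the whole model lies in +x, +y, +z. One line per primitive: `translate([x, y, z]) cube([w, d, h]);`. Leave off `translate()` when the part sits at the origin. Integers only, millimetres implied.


cube([2905, 184, 146]);


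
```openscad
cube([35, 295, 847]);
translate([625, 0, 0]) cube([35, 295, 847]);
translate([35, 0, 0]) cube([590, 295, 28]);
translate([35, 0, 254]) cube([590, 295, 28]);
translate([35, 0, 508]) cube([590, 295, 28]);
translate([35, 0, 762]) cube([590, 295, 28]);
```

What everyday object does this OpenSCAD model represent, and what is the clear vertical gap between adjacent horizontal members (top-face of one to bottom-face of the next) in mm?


A bookshelf. The clear shelf gap is 226 mm.

Two tall side panels with 4 horizontal boards between them — a bookshelf. The first two shelf undersides are at z = 0 and z = 254; with shelf thickness 28, the clear gap is 254 − 0 − 28 = 226 mm.


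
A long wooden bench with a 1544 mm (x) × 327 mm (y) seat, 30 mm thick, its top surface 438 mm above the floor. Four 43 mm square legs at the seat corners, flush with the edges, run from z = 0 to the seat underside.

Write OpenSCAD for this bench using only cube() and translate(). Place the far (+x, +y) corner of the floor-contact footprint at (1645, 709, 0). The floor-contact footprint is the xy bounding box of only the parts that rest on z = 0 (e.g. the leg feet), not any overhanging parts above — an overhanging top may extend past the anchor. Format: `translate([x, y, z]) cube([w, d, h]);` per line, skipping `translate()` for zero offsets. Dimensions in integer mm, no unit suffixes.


translate([101, 382, 408]) cube([1544, 327, 30]);
translate([101, 382, 0]) cube([43, 43, 408]);
translate([101, 666, 0]) cube([43, 43, 408]);
translate([1602, 382, 0]) cube([43, 43, 408]);
translate([1602, 666, 0]) cube([43, 43, 408]);


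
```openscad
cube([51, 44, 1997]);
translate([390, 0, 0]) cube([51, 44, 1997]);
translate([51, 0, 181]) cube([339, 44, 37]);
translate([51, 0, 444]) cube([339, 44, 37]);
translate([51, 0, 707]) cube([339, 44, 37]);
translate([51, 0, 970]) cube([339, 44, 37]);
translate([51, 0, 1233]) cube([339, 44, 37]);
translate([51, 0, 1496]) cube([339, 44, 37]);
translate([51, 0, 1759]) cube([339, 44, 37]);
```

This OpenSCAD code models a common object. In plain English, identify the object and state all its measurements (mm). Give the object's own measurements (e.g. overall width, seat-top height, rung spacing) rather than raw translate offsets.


A straight ladder. Two 51×44 mm vertical rails, 1997 mm tall, stand 441 mm apart (outside-to-outside) with their front faces coplanar on the −y side. 7 rungs, each 44 mm deep and 37 mm tall, span between the inner faces of the rails, front faces flush with the rails. The lowest rung's underside is at z = 181 mm and rungs are spaced 263 mm apart (underside to underside).


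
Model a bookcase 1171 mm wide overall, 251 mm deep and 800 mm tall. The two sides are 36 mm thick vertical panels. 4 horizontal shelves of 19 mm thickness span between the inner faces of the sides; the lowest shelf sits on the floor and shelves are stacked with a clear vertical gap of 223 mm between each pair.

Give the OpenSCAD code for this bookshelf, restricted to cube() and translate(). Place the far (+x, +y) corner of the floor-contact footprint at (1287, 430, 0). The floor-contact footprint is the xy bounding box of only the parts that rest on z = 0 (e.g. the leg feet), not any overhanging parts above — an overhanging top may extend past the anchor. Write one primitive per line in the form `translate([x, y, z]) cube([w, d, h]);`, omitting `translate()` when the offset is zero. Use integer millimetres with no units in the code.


translate([116, 179, 0]) cube([36, 251, 800]);
translate([1251, 179, 0]) cube([36, 251, 800]);
translate([152, 179, 0]) cube([1099, 251, 19]);
translate([152, 179, 242]) cube([1099, 251, 19]);
translate([152, 179, 484]) cube([1099, 251, 19]);
translate([152, 179, 726]) cube([1099, 251, 19]);


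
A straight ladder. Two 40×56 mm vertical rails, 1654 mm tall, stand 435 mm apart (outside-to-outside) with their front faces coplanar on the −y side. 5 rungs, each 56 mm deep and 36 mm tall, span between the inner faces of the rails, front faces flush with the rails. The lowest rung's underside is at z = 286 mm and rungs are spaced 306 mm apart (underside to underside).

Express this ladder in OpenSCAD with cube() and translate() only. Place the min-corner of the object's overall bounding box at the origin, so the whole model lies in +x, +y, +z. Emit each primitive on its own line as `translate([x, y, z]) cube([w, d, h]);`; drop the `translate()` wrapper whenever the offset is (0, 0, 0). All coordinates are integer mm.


cube([40, 56, 1654]);
translate([395, 0, 0]) cube([40, 56, 1654]);
translate([40, 0, 286]) cube([355, 56, 36]);
translate([40, 0, 592]) cube([355, 56, 36]);
translate([40, 0, 898]) cube([355, 56, 36]);
translate([40, 0, 1204]) cube([355, 56, 36]);
translate([40, 0, 1510]) cube([355, 56, 36]);


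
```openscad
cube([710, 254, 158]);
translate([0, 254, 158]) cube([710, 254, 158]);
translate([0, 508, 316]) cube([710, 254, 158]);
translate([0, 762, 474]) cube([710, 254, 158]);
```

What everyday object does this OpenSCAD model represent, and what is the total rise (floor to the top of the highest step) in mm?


A staircase. The total rise is 632 mm.

4 identical blocks, each offset up and back from the previous — a staircase. Each step is 158 mm tall and there are 4 of them, so the total rise is 4 × 158 = 632 mm.


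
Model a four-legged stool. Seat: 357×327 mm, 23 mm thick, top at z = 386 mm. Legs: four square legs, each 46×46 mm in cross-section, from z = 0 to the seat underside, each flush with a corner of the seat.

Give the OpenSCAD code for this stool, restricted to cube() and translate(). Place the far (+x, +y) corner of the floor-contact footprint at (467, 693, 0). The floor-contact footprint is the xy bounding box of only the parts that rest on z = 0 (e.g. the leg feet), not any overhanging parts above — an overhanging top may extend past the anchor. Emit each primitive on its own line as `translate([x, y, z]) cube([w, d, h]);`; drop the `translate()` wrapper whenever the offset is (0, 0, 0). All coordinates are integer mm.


translate([110, 366, 363]) cube([357, 327, 23]);
translate([110, 366, 0]) cube([46, 46, 363]);
translate([421, 366, 0]) cube([46, 46, 363]);
translate([110, 647, 0]) cube([46, 46, 363]);
translate([421, 647, 0]) cube([46, 46, 363]);


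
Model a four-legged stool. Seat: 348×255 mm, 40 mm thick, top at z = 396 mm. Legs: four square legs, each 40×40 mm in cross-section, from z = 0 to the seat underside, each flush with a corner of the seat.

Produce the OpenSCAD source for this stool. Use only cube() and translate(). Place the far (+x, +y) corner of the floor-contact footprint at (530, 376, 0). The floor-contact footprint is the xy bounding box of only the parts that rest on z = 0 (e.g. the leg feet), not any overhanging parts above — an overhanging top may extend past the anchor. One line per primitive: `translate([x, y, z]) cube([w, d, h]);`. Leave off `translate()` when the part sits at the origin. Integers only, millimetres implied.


translate([182, 121, 356]) cube([348, 255, 40]);
translate([182, 121, 0]) cube([40, 40, 356]);
translate([490, 121, 0]) cube([40, 40, 356]);
translate([182, 336, 0]) cube([40, 40, 356]);
translate([490, 336, 0]) cube([40, 40, 356]);


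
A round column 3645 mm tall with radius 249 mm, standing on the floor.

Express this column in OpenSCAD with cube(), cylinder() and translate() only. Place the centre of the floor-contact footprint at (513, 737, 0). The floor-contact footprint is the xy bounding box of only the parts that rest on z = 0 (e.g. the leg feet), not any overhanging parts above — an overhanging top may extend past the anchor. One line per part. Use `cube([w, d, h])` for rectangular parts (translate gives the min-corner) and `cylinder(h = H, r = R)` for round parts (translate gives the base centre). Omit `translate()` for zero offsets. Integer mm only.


translate([513, 737, 0]) cylinder(h = 3645, r = 249);


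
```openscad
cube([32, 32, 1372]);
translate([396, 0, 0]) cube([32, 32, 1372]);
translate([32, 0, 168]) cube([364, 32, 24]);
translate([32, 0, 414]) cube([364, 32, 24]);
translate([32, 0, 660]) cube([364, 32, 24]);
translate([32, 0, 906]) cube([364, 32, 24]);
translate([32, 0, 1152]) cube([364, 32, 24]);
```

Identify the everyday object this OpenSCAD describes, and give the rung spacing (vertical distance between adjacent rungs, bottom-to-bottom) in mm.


A ladder. The rung spacing is 246 mm.

Two tall 32×32 posts with 5 short bars between them — a ladder. Adjacent rungs sit at z = 168 and z = 414, so the spacing is 414 − 168 = 246 mm.


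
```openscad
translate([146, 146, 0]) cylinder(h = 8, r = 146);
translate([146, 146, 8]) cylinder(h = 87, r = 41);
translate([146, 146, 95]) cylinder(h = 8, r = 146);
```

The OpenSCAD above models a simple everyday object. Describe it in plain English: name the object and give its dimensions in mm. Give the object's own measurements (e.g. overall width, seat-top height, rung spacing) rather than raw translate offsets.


A spool: two coaxial disc flanges of radius 146 mm and thickness 8 mm, joined by a core cylinder of radius 41 mm and height 87 mm. The lower flange rests on z = 0 and the three cylinders share a vertical axis.


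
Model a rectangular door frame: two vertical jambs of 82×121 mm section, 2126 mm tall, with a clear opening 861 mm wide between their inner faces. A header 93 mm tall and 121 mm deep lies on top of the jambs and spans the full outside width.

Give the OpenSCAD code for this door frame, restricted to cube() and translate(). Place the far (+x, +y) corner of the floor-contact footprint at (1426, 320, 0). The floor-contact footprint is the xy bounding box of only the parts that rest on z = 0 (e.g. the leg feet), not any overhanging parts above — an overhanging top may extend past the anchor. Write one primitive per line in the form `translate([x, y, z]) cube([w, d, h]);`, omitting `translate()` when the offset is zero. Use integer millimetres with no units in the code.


translate([401, 199, 0]) cube([82, 121, 2126]);
translate([1344, 199, 0]) cube([82, 121, 2126]);
translate([401, 199, 2126]) cube([1025, 121, 93]);


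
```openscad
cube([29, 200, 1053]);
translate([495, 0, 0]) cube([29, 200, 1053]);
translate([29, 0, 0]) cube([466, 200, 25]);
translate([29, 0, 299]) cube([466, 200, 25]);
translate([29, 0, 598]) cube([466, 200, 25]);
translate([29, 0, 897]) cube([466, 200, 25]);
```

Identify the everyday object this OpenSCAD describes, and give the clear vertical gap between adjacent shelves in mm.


A bookshelf. The clear shelf gap is 274 mm.

Two tall side panels with 4 horizontal boards between them — a bookshelf. The first two shelf undersides are at z = 0 and z = 299; with shelf thickness 25, the clear gap is 299 − 0 − 25 = 274 mm.


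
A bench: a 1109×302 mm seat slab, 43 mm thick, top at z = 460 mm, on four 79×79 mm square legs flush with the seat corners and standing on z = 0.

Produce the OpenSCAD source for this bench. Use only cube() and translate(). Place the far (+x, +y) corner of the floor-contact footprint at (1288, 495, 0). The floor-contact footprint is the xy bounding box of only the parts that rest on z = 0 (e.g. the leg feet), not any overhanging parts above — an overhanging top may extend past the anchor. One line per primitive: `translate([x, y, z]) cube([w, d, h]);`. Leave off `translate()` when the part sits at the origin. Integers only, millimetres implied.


translate([179, 193, 417]) cube([1109, 302, 43]);
translate([179, 193, 0]) cube([79, 79, 417]);
translate([179, 416, 0]) cube([79, 79, 417]);
translate([1209, 193, 0]) cube([79, 79, 417]);
translate([1209, 416, 0]) cube([79, 79, 417]);


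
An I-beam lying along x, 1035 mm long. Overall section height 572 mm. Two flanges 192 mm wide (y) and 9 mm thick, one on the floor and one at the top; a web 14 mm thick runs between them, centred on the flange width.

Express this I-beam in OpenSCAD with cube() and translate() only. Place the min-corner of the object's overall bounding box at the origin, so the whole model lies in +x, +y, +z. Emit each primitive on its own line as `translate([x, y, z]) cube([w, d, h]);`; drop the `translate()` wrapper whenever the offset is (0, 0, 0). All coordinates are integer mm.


cube([1035, 192, 9]);
translate([0, 89, 9]) cube([1035, 14, 554]);
translate([0, 0, 563]) cube([1035, 192, 9]);


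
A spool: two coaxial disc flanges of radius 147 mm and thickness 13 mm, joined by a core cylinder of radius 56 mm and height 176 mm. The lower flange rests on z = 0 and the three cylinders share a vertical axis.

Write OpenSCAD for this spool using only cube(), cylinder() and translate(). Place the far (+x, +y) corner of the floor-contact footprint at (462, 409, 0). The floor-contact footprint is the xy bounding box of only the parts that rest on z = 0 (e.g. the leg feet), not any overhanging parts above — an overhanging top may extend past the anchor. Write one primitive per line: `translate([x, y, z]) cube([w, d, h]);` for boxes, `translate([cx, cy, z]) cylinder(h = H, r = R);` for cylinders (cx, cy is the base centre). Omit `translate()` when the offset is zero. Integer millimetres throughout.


translate([315, 262, 0]) cylinder(h = 13, r = 147);
translate([315, 262, 13]) cylinder(h = 176, r = 56);
translate([315, 262, 189]) cylinder(h = 13, r = 147);


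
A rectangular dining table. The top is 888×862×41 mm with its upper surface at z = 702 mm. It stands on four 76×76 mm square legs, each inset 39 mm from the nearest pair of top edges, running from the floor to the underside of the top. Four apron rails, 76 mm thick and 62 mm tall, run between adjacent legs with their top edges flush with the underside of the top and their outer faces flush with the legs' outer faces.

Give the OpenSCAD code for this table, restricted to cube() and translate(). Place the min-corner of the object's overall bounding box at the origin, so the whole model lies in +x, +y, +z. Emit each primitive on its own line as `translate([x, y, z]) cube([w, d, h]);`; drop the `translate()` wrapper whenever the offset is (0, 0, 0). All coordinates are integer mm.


// leg_h = 702 - 41 = 661
// apron z = 661 - 62 = 599
translate([0, 0, 661]) cube([888, 862, 41]);
translate([39, 39, 0]) cube([76, 76, 661]);
translate([773, 39, 0]) cube([76, 76, 661]);
translate([39, 747, 0]) cube([76, 76, 661]);
translate([773, 747, 0]) cube([76, 76, 661]);
translate([115, 39, 599]) cube([658, 76, 62]);
translate([115, 747, 599]) cube([658, 76, 62]);
translate([39, 115, 599]) cube([76, 632, 62]);
translate([773, 115, 599]) cube([76, 632, 62]);


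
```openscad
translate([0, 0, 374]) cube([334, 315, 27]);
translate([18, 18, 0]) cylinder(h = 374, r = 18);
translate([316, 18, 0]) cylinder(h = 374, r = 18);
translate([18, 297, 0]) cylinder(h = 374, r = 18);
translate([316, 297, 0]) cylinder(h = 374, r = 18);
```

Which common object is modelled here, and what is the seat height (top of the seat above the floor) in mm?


A stool. The seat height is 401 mm.

A 334×315×27 slab at z = 374 on four corner cylinders — a stool. The seat top is 374 + 27 = 401 mm.


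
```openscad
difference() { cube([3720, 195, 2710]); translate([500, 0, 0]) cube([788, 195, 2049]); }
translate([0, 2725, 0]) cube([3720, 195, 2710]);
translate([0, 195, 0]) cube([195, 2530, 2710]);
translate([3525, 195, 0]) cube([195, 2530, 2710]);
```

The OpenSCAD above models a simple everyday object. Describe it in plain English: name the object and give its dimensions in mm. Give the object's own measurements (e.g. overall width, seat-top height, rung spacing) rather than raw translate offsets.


A single room: four walls, each 2710 mm tall and 195 mm thick, enclosing an outside footprint 3720×2920 mm (x × y), no floor or roof. The front and back walls (−y and +y sides) run the full x-width; the side walls fit between their inner faces. A door opening 788 mm wide and 2049 mm tall is cut through the front wall from the floor up, its −x edge 500 mm from the wall's −x end.


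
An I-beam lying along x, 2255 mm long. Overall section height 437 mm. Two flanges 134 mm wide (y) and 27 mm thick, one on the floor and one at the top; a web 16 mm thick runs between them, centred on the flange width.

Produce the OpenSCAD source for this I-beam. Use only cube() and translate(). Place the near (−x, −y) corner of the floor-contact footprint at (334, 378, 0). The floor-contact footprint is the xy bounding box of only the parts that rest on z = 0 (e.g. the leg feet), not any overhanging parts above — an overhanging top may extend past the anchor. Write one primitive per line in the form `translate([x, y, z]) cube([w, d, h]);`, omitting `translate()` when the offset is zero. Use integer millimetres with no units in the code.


translate([334, 378, 0]) cube([2255, 134, 27]);
translate([334, 437, 27]) cube([2255, 16, 383]);
translate([334, 378, 410]) cube([2255, 134, 27]);


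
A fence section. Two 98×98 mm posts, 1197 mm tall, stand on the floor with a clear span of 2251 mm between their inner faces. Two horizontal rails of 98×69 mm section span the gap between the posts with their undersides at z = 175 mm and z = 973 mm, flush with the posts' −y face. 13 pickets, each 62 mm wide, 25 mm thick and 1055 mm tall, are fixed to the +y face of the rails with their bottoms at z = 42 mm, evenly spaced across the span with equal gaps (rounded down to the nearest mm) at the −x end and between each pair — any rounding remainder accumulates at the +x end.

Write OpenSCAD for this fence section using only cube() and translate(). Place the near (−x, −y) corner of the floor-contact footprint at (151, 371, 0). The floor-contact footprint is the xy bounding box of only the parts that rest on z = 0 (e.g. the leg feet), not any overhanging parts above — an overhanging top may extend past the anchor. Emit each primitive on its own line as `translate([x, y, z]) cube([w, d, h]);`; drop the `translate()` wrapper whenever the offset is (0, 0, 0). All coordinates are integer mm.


translate([151, 371, 0]) cube([98, 98, 1197]);
translate([2500, 371, 0]) cube([98, 98, 1197]);
translate([249, 371, 175]) cube([2251, 98, 69]);
translate([249, 371, 973]) cube([2251, 98, 69]);
translate([352, 469, 42]) cube([62, 25, 1055]);
translate([517, 469, 42]) cube([62, 25, 1055]);
translate([682, 469, 42]) cube([62, 25, 1055]);
translate([847, 469, 42]) cube([62, 25, 1055]);
translate([1012, 469, 42]) cube([62, 25, 1055]);
translate([1177, 469, 42]) cube([62, 25, 1055]);
translate([1342, 469, 42]) cube([62, 25, 1055]);
translate([1507, 469, 42]) cube([62, 25, 1055]);
translate([1672, 469, 42]) cube([62, 25, 1055]);
translate([1837, 469, 42]) cube([62, 25, 1055]);
translate([2002, 469, 42]) cube([62, 25, 1055]);
translate([2167, 469, 42]) cube([62, 25, 1055]);
translate([2332, 469, 42]) cube([62, 25, 1055]);


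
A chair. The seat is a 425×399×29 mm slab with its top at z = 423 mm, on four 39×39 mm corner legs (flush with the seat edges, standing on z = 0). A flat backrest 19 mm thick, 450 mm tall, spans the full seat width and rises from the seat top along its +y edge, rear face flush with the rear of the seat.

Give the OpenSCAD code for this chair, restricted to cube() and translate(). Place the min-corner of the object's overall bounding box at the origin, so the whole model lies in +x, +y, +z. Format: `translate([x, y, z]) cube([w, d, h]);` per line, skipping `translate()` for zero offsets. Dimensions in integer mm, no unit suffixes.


translate([0, 0, 394]) cube([425, 399, 29]);
cube([39, 39, 394]);
translate([386, 0, 0]) cube([39, 39, 394]);
translate([0, 360, 0]) cube([39, 39, 394]);
translate([386, 360, 0]) cube([39, 39, 394]);
translate([0, 380, 423]) cube([425, 19, 450]);


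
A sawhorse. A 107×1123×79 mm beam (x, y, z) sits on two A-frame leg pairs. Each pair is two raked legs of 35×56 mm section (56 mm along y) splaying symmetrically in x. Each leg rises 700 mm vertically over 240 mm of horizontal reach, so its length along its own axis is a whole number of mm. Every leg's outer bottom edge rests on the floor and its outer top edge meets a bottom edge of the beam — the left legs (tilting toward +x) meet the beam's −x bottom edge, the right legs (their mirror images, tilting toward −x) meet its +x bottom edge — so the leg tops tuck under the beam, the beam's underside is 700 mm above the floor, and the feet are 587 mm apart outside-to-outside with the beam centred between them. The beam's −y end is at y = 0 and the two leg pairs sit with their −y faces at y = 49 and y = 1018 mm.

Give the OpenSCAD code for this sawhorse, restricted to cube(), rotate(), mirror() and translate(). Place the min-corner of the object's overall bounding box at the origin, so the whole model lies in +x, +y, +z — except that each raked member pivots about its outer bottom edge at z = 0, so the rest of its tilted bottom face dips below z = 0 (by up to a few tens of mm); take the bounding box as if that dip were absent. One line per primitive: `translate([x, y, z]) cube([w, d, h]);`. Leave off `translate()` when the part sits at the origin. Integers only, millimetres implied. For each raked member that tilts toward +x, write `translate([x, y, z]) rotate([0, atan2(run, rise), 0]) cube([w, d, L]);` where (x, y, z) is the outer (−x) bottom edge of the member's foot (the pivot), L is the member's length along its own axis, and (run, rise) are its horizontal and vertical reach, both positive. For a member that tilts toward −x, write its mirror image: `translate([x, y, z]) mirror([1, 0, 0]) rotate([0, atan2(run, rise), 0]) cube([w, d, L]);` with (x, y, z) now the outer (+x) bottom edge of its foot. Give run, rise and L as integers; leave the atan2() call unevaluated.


translate([240, 0, 700]) cube([107, 1123, 79]);
translate([0, 49, 0]) rotate([0, atan2(240, 700), 0]) cube([35, 56, 740]);
translate([587, 49, 0]) mirror([1, 0, 0]) rotate([0, atan2(240, 700), 0]) cube([35, 56, 740]);
translate([0, 1018, 0]) rotate([0, atan2(240, 700), 0]) cube([35, 56, 740]);
translate([587, 1018, 0]) mirror([1, 0, 0]) rotate([0, atan2(240, 700), 0]) cube([35, 56, 740]);


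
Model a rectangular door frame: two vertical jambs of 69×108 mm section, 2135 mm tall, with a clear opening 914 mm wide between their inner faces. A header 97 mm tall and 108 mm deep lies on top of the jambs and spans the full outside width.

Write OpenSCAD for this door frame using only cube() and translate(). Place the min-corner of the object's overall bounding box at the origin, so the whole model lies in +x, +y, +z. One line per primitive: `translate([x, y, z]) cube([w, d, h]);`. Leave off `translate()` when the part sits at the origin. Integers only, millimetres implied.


cube([69, 108, 2135]);
translate([983, 0, 0]) cube([69, 108, 2135]);
translate([0, 0, 2135]) cube([1052, 108, 97]);


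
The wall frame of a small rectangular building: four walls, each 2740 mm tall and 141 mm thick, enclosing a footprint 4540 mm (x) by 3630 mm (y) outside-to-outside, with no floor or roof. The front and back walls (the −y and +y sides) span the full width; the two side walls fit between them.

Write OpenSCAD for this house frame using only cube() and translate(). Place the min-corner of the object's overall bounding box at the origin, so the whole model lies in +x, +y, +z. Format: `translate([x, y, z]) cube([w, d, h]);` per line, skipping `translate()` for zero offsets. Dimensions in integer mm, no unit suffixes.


cube([4540, 141, 2740]);
translate([0, 3489, 0]) cube([4540, 141, 2740]);
translate([0, 141, 0]) cube([141, 3348, 2740]);
translate([4399, 141, 0]) cube([141, 3348, 2740]);


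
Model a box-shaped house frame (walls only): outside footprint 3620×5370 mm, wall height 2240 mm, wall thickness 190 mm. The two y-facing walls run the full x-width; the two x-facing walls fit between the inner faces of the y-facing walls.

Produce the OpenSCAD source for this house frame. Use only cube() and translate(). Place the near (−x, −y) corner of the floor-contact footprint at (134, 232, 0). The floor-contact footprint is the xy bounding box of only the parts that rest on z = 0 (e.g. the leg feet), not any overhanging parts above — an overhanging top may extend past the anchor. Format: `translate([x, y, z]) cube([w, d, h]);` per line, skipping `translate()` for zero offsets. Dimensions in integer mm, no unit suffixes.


translate([134, 232, 0]) cube([3620, 190, 2240]);
translate([134, 5412, 0]) cube([3620, 190, 2240]);
translate([134, 422, 0]) cube([190, 4990, 2240]);
translate([3564, 422, 0]) cube([190, 4990, 2240]);


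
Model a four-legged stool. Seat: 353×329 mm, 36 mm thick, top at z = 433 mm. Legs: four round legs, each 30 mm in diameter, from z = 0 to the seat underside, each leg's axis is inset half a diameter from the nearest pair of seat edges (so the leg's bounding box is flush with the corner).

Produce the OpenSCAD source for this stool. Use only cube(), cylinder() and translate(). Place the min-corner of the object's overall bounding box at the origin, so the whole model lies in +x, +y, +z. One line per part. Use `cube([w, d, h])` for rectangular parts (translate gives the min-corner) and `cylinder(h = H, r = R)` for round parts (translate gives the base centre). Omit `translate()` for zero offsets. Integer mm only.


translate([0, 0, 397]) cube([353, 329, 36]);
translate([15, 15, 0]) cylinder(h = 397, r = 15);
translate([338, 15, 0]) cylinder(h = 397, r = 15);
translate([15, 314, 0]) cylinder(h = 397, r = 15);
translate([338, 314, 0]) cylinder(h = 397, r = 15);
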